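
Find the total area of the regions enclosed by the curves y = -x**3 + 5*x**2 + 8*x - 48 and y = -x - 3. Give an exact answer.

Set the curves equal: -x**3 + 5*x**2 + 8*x - 48 = -x - 3, so -x**3 + 5*x**2 + 9*x - 45 = 0, which factors as -(x - 5)*(x - 3)*(x + 3) = 0. The curves meet at x = -3, 3, 5.
On [-3, 3], y = -x - 3 is on top; that piece has area ∫[-3,3] (-(-x**3 + 5*x**2 + 9*x - 45)) dx = 180.
On [3, 5], y = -x**3 + 5*x**2 + 8*x - 48 is on top; that piece has area ∫[3,5] (-x**3 + 5*x**2 + 9*x - 45) dx = 28/3.
Total enclosed area = 180 + 28/3 = 568/3.

568/3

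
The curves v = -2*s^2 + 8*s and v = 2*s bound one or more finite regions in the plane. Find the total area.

Set the curves equal: -2*s^2 + 8*s = 2*s, so -2*s^2 + 6*s = 0, which factors as -2*s*(s - 3) = 0. The curves meet at s = 0, 3.
On [0, 3], v = -2*s^2 + 8*s is on top; that piece has area ∫[0,3] (-2*s^2 + 6*s) ds = 9.

9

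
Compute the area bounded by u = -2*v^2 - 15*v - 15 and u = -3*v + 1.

8/3

Both boundary curves give u as a function of v, so integrate with respect to v. Setting them equal: -2*v^2 - 12*v - 16 = 0, i.e. -2*(v + 2)*(v + 4) = 0, so they meet at v = -4, -2.
For v in [-4, -2], u = -2*v^2 - 15*v - 15 is on the right; area = ∫[-4,-2] (-2*v^2 - 12*v - 16) dv = 8/3.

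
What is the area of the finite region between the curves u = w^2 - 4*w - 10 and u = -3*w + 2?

Both boundary curves give u as a function of w, so integrate with respect to w. Setting them equal: w^2 - w - 12 = 0, i.e. (w - 4)*(w + 3) = 0, so they meet at w = -3, 4.
For w in [-3, 4], u = w^2 - 4*w - 10 is on the left; area = ∫[-3,4] (-(w^2 - w - 12)) dw = 343/6.

343/6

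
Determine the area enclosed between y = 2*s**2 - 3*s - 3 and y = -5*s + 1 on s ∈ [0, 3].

59/3

The difference (2*s**2 - 3*s - 3) - (-5*s + 1) = 2*s**2 + 2*s - 4 changes sign at s = 1 inside [0, 3], so split the integral there.
∫[0,1] (2*s**2 + 2*s - 4) ds = -7/3; the area of that piece is 7/3.
∫[1,3] (2*s**2 + 2*s - 4) ds = 52/3.
Total area = 7/3 + 52/3 = 59/3.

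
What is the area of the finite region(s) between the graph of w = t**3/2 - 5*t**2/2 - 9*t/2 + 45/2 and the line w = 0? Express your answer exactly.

The curve meets the t-axis where t**3/2 - 5*t**2/2 - 9*t/2 + 45/2 = 0, i.e. (t - 5)*(t - 3)*(t + 3)/2 = 0, at t = -3, 3, 5.
On [-3, 3] the curve lies above the axis; ∫[-3,3] (t**3/2 - 5*t**2/2 - 9*t/2 + 45/2) dt = 90, giving area 90.
On [3, 5] the curve lies below the axis; ∫[3,5] (t**3/2 - 5*t**2/2 - 9*t/2 + 45/2) dt = -14/3, giving area 14/3.
Total area = 90 + 14/3 = 284/3.

284/3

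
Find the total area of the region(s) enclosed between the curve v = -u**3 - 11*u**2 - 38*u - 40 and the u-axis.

The curve meets the u-axis where -u**3 - 11*u**2 - 38*u - 40 = 0, i.e. -(u + 2)*(u + 4)*(u + 5) = 0, at u = -5, -4, -2.
On [-5, -4] the curve lies below the axis; ∫[-5,-4] (-u**3 - 11*u**2 - 38*u - 40) du = -5/12, giving area 5/12.
On [-4, -2] the curve lies above the axis; ∫[-4,-2] (-u**3 - 11*u**2 - 38*u - 40) du = 8/3, giving area 8/3.
Total area = 5/12 + 8/3 = 37/12.

37/12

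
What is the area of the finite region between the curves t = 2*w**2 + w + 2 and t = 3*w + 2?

Both boundary curves give t as a function of w, so integrate with respect to w. Setting them equal: 2*w**2 - 2*w = 0, i.e. 2*w*(w - 1) = 0, so they meet at w = 0, 1.
For w in [0, 1], t = 2*w**2 + w + 2 is on the left; area = ∫[0,1] (-(2*w**2 - 2*w)) dw = 1/3.

1/3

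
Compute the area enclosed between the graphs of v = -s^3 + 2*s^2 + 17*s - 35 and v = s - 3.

Set the curves equal: -s^3 + 2*s^2 + 17*s - 35 = s - 3, so -s^3 + 2*s^2 + 16*s - 32 = 0, which factors as -(s - 4)*(s - 2)*(s + 4) = 0. The curves meet at s = -4, 2, 4.
On [-4, 2], v = s - 3 is on top; that piece has area ∫[-4,2] (-(-s^3 + 2*s^2 + 16*s - 32)) ds = 180.
On [2, 4], v = -s^3 + 2*s^2 + 17*s - 35 is on top; that piece has area ∫[2,4] (-s^3 + 2*s^2 + 16*s - 32) ds = 28/3.
Total enclosed area = 180 + 28/3 = 568/3.

568/3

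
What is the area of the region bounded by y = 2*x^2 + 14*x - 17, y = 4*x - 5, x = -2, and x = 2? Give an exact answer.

158/3

The difference (2*x^2 + 14*x - 17) - (4*x - 5) = 2*x^2 + 10*x - 12 changes sign at x = 1 inside [-2, 2], so split the integral there.
∫[-2,1] (2*x^2 + 10*x - 12) dx = -45; the area of that piece is 45.
∫[1,2] (2*x^2 + 10*x - 12) dx = 23/3.
Total area = 45 + 23/3 = 158/3.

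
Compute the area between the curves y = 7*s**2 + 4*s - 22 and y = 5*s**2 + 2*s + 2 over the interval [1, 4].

The difference (7*s**2 + 4*s - 22) - (5*s**2 + 2*s + 2) = 2*s**2 + 2*s - 24 changes sign at s = 3 inside [1, 4], so split the integral there.
∫[1,3] (2*s**2 + 2*s - 24) ds = -68/3; the area of that piece is 68/3.
∫[3,4] (2*s**2 + 2*s - 24) ds = 23/3.
Total area = 68/3 + 23/3 = 91/3.

91/3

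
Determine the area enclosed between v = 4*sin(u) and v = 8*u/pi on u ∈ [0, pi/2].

4 - pi

On [0, pi/2], (4*sin(u)) - (8*u/pi) = -8*u/pi + 4*sin(u) is ≥ 0 throughout, so the area is a single integral of |-8*u/pi + 4*sin(u)|.
∫[0,pi/2] (-8*u/pi + 4*sin(u)) du = 4 - pi.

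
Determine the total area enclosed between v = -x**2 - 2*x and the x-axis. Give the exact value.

4/3

The curve meets the x-axis where -x**2 - 2*x = 0, i.e. -x*(x + 2) = 0, at x = -2, 0.
On [-2, 0] the curve lies above the axis; ∫[-2,0] (-x**2 - 2*x) dx = 4/3, giving area 4/3.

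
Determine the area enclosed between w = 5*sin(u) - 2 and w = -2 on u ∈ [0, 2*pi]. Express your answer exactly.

20

The difference (5*sin(u) - 2) - (-2) = 5*sin(u) changes sign at u = pi inside [0, 2*pi], so split the integral there.
∫[0,pi] (5*sin(u)) du = 10.
∫[pi,2*pi] (5*sin(u)) du = -10; the area of that piece is 10.
Total area = 10 + 10 = 20.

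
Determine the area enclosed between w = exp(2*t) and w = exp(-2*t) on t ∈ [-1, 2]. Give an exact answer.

The difference (exp(2*t)) - (exp(-2*t)) = exp(2*t) - exp(-2*t) changes sign at t = 0 inside [-1, 2], so split the integral there.
∫[-1,0] (exp(2*t) - exp(-2*t)) dt = -exp(2)/2 - exp(-2)/2 + 1; the area of that piece is -1 + exp(-2)/2 + exp(2)/2.
∫[0,2] (exp(2*t) - exp(-2*t)) dt = -1 + exp(-4)/2 + exp(4)/2.
Total area = (-1 + exp(-2)/2 + exp(2)/2) + (-1 + exp(-4)/2 + exp(4)/2) = -2 + exp(-4)/2 + exp(-2)/2 + exp(2)/2 + exp(4)/2.

-2 + exp(-4)/2 + exp(-2)/2 + exp(2)/2 + exp(4)/2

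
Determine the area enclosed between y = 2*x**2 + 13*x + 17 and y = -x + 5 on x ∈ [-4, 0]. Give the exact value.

98/3

The difference (2*x**2 + 13*x + 17) - (-x + 5) = 2*x**2 + 14*x + 12 changes sign at x = -1 inside [-4, 0], so split the integral there.
∫[-4,-1] (2*x**2 + 14*x + 12) dx = -27; the area of that piece is 27.
∫[-1,0] (2*x**2 + 14*x + 12) dx = 17/3.
Total area = 27 + 17/3 = 98/3.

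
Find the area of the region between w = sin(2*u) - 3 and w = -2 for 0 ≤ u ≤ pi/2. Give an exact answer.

On [0, pi/2], (sin(2*u) - 3) - (-2) = sin(2*u) - 1 is ≤ 0 throughout, so the area is a single integral of |sin(2*u) - 1|.
∫[0,pi/2] (sin(2*u) - 1) du = 1 - pi/2; the area of that piece is -1 + pi/2.

-1 + pi/2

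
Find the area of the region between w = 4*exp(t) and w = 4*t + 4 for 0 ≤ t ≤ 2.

On [0, 2], (4*exp(t)) - (4*t + 4) = -4*t + 4*exp(t) - 4 is ≥ 0 throughout, so the area is a single integral of |-4*t + 4*exp(t) - 4|.
∫[0,2] (-4*t + 4*exp(t) - 4) dt = -20 + 4*exp(2).

-20 + 4*exp(2)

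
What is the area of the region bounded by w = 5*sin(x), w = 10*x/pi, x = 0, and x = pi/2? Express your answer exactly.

5 - 5*pi/4

On [0, pi/2], (5*sin(x)) - (10*x/pi) = -10*x/pi + 5*sin(x) is ≥ 0 throughout, so the area is a single integral of |-10*x/pi + 5*sin(x)|.
∫[0,pi/2] (-10*x/pi + 5*sin(x)) dx = 5 - 5*pi/4.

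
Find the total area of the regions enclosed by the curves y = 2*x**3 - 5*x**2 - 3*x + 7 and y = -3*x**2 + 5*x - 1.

71/3

Set the curves equal: 2*x**3 - 5*x**2 - 3*x + 7 = -3*x**2 + 5*x - 1, so 2*x**3 - 2*x**2 - 8*x + 8 = 0, which factors as 2*(x - 2)*(x - 1)*(x + 2) = 0. The curves meet at x = -2, 1, 2.
On [-2, 1], y = 2*x**3 - 5*x**2 - 3*x + 7 is on top; that piece has area ∫[-2,1] (2*x**3 - 2*x**2 - 8*x + 8) dx = 45/2.
On [1, 2], y = -3*x**2 + 5*x - 1 is on top; that piece has area ∫[1,2] (-(2*x**3 - 2*x**2 - 8*x + 8)) dx = 7/6.
Total enclosed area = 45/2 + 7/6 = 71/3.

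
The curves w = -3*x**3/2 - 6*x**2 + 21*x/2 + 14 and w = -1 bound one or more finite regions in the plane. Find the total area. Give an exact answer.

Set the curves equal: -3*x**3/2 - 6*x**2 + 21*x/2 + 14 = -1, so -3*x**3/2 - 6*x**2 + 21*x/2 + 15 = 0, which factors as -3*(x - 2)*(x + 1)*(x + 5)/2 = 0. The curves meet at x = -5, -1, 2.
On [-5, -1], w = -1 is on top; that piece has area ∫[-5,-1] (-(-3*x**3/2 - 6*x**2 + 21*x/2 + 15)) dx = 80.
On [-1, 2], w = -3*x**3/2 - 6*x**2 + 21*x/2 + 14 is on top; that piece has area ∫[-1,2] (-3*x**3/2 - 6*x**2 + 21*x/2 + 15) dx = 297/8.
Total enclosed area = 80 + 297/8 = 937/8.

937/8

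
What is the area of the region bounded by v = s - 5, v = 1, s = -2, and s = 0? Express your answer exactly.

14

On [-2, 0], (s - 5) - (1) = s - 6 is ≤ 0 throughout, so the area is a single integral of |s - 6|.
∫[-2,0] (s - 6) ds = -14; the area of that piece is 14.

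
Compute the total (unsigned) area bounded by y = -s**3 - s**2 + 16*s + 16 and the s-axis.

The curve meets the s-axis where -s**3 - s**2 + 16*s + 16 = 0, i.e. -(s - 4)*(s + 1)*(s + 4) = 0, at s = -4, -1, 4.
On [-4, -1] the curve lies below the axis; ∫[-4,-1] (-s**3 - s**2 + 16*s + 16) ds = -117/4, giving area 117/4.
On [-1, 4] the curve lies above the axis; ∫[-1,4] (-s**3 - s**2 + 16*s + 16) ds = 1375/12, giving area 1375/12.
Total area = 117/4 + 1375/12 = 863/6.

863/6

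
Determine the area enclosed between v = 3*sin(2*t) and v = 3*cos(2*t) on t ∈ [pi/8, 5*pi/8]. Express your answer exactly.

On [pi/8, 5*pi/8], (3*sin(2*t)) - (3*cos(2*t)) = 3*sin(2*t) - 3*cos(2*t) is ≥ 0 throughout, so the area is a single integral of |3*sin(2*t) - 3*cos(2*t)|.
∫[pi/8,5*pi/8] (3*sin(2*t) - 3*cos(2*t)) dt = 3*sqrt(2).

3*sqrt(2)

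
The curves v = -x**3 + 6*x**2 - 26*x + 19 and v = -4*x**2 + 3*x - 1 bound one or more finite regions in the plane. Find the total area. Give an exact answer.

71/6

Set the curves equal: -x**3 + 6*x**2 - 26*x + 19 = -4*x**2 + 3*x - 1, so -x**3 + 10*x**2 - 29*x + 20 = 0, which factors as -(x - 5)*(x - 4)*(x - 1) = 0. The curves meet at x = 1, 4, 5.
On [1, 4], v = -4*x**2 + 3*x - 1 is on top; that piece has area ∫[1,4] (-(-x**3 + 10*x**2 - 29*x + 20)) dx = 45/4.
On [4, 5], v = -x**3 + 6*x**2 - 26*x + 19 is on top; that piece has area ∫[4,5] (-x**3 + 10*x**2 - 29*x + 20) dx = 7/12.
Total enclosed area = 45/4 + 7/12 = 71/6.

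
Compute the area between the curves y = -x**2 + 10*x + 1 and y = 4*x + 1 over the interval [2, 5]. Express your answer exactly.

24

On [2, 5], (-x**2 + 10*x + 1) - (4*x + 1) = -x**2 + 6*x is ≥ 0 throughout, so the area is a single integral of |-x**2 + 6*x|.
∫[2,5] (-x**2 + 6*x) dx = 24.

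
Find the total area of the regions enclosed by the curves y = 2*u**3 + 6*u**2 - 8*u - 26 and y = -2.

Set the curves equal: 2*u**3 + 6*u**2 - 8*u - 26 = -2, so 2*u**3 + 6*u**2 - 8*u - 24 = 0, which factors as 2*(u - 2)*(u + 2)*(u + 3) = 0. The curves meet at u = -3, -2, 2.
On [-3, -2], y = 2*u**3 + 6*u**2 - 8*u - 26 is on top; that piece has area ∫[-3,-2] (2*u**3 + 6*u**2 - 8*u - 24) du = 3/2.
On [-2, 2], y = -2 is on top; that piece has area ∫[-2,2] (-(2*u**3 + 6*u**2 - 8*u - 24)) du = 64.
Total enclosed area = 3/2 + 64 = 131/2.

131/2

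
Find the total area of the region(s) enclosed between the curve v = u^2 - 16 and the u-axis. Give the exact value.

256/3

The curve meets the u-axis where u^2 - 16 = 0, i.e. (u - 4)*(u + 4) = 0, at u = -4, 4.
On [-4, 4] the curve lies below the axis; ∫[-4,4] (u^2 - 16) du = -256/3, giving area 256/3.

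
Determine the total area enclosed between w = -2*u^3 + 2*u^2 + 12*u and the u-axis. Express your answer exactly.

The curve meets the u-axis where -2*u^3 + 2*u^2 + 12*u = 0, i.e. -2*u*(u - 3)*(u + 2) = 0, at u = -2, 0, 3.
On [-2, 0] the curve lies below the axis; ∫[-2,0] (-2*u^3 + 2*u^2 + 12*u) du = -32/3, giving area 32/3.
On [0, 3] the curve lies above the axis; ∫[0,3] (-2*u^3 + 2*u^2 + 12*u) du = 63/2, giving area 63/2.
Total area = 32/3 + 63/2 = 253/6.

253/6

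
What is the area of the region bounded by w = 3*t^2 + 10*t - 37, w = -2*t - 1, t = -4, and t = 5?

351

The difference (3*t^2 + 10*t - 37) - (-2*t - 1) = 3*t^2 + 12*t - 36 changes sign at t = 2 inside [-4, 5], so split the integral there.
∫[-4,2] (3*t^2 + 12*t - 36) dt = -216; the area of that piece is 216.
∫[2,5] (3*t^2 + 12*t - 36) dt = 135.
Total area = 216 + 135 = 351.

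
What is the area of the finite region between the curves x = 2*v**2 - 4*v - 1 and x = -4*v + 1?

Both boundary curves give x as a function of v, so integrate with respect to v. Setting them equal: 2*v**2 - 2 = 0, i.e. 2*(v - 1)*(v + 1) = 0, so they meet at v = -1, 1.
For v in [-1, 1], x = 2*v**2 - 4*v - 1 is on the left; area = ∫[-1,1] (-(2*v**2 - 2)) dv = 8/3.

8/3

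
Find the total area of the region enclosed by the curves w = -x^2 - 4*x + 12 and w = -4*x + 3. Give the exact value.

36

Set the curves equal: -x^2 - 4*x + 12 = -4*x + 3, so -x^2 + 9 = 0, which factors as -(x - 3)*(x + 3) = 0. The curves meet at x = -3, 3.
On [-3, 3], w = -x^2 - 4*x + 12 is on top; that piece has area ∫[-3,3] (-x^2 + 9) dx = 36.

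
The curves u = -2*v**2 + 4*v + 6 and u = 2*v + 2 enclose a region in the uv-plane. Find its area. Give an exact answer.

9

Both boundary curves give u as a function of v, so integrate with respect to v. Setting them equal: -2*v**2 + 2*v + 4 = 0, i.e. -2*(v - 2)*(v + 1) = 0, so they meet at v = -1, 2.
For v in [-1, 2], u = -2*v**2 + 4*v + 6 is on the right; area = ∫[-1,2] (-2*v**2 + 2*v + 4) dv = 9.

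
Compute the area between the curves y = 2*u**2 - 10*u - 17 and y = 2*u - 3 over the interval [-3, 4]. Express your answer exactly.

The difference (2*u**2 - 10*u - 17) - (2*u - 3) = 2*u**2 - 12*u - 14 changes sign at u = -1 inside [-3, 4], so split the integral there.
∫[-3,-1] (2*u**2 - 12*u - 14) du = 112/3.
∫[-1,4] (2*u**2 - 12*u - 14) du = -350/3; the area of that piece is 350/3.
Total area = 112/3 + 350/3 = 154.

154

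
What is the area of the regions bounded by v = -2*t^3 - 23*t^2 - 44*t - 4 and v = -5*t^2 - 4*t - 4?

Set the curves equal: -2*t^3 - 23*t^2 - 44*t - 4 = -5*t^2 - 4*t - 4, so -2*t^3 - 18*t^2 - 40*t = 0, which factors as -2*t*(t + 4)*(t + 5) = 0. The curves meet at t = -5, -4, 0.
On [-5, -4], v = -5*t^2 - 4*t - 4 is on top; that piece has area ∫[-5,-4] (-(-2*t^3 - 18*t^2 - 40*t)) dt = 3/2.
On [-4, 0], v = -2*t^3 - 23*t^2 - 44*t - 4 is on top; that piece has area ∫[-4,0] (-2*t^3 - 18*t^2 - 40*t) dt = 64.
Total enclosed area = 3/2 + 64 = 131/2.

131/2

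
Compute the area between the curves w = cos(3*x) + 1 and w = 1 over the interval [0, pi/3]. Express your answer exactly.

2/3

The difference (cos(3*x) + 1) - (1) = cos(3*x) changes sign at x = pi/6 inside [0, pi/3], so split the integral there.
∫[0,pi/6] (cos(3*x)) dx = 1/3.
∫[pi/6,pi/3] (cos(3*x)) dx = -1/3; the area of that piece is 1/3.
Total area = 1/3 + 1/3 = 2/3.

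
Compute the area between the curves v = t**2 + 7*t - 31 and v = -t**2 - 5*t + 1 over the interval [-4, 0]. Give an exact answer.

544/3

On [-4, 0], (t**2 + 7*t - 31) - (-t**2 - 5*t + 1) = 2*t**2 + 12*t - 32 is ≤ 0 throughout, so the area is a single integral of |2*t**2 + 12*t - 32|.
∫[-4,0] (2*t**2 + 12*t - 32) dt = -544/3; the area of that piece is 544/3.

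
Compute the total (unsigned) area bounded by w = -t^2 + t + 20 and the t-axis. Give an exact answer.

The curve meets the t-axis where -t^2 + t + 20 = 0, i.e. -(t - 5)*(t + 4) = 0, at t = -4, 5.
On [-4, 5] the curve lies above the axis; ∫[-4,5] (-t^2 + t + 20) dt = 243/2, giving area 243/2.

243/2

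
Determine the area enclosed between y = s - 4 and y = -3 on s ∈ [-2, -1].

On [-2, -1], (s - 4) - (-3) = s - 1 is ≤ 0 throughout, so the area is a single integral of |s - 1|.
∫[-2,-1] (s - 1) ds = -5/2; the area of that piece is 5/2.

5/2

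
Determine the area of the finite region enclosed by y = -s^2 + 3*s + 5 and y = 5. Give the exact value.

9/2

Set the curves equal: -s^2 + 3*s + 5 = 5, so -s^2 + 3*s = 0, which factors as -s*(s - 3) = 0. The curves meet at s = 0, 3.
On [0, 3], y = -s^2 + 3*s + 5 is on top; that piece has area ∫[0,3] (-s^2 + 3*s) ds = 9/2.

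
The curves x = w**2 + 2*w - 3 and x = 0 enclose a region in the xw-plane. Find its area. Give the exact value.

Both boundary curves give x as a function of w, so integrate with respect to w. Setting them equal: w**2 + 2*w - 3 = 0, i.e. (w - 1)*(w + 3) = 0, so they meet at w = -3, 1.
For w in [-3, 1], x = w**2 + 2*w - 3 is on the left; area = ∫[-3,1] (-(w**2 + 2*w - 3)) dw = 32/3.

32/3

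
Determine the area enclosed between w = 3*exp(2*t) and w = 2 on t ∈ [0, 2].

On [0, 2], (3*exp(2*t)) - (2) = 3*exp(2*t) - 2 is ≥ 0 throughout, so the area is a single integral of |3*exp(2*t) - 2|.
∫[0,2] (3*exp(2*t) - 2) dt = -11/2 + 3*exp(4)/2.

-11/2 + 3*exp(4)/2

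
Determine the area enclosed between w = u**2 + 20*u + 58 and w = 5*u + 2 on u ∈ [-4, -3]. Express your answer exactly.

On [-4, -3], (u**2 + 20*u + 58) - (5*u + 2) = u**2 + 15*u + 56 is ≥ 0 throughout, so the area is a single integral of |u**2 + 15*u + 56|.
∫[-4,-3] (u**2 + 15*u + 56) du = 95/6.

95/6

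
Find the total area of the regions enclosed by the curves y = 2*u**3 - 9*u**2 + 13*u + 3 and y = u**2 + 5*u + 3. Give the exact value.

Set the curves equal: 2*u**3 - 9*u**2 + 13*u + 3 = u**2 + 5*u + 3, so 2*u**3 - 10*u**2 + 8*u = 0, which factors as 2*u*(u - 4)*(u - 1) = 0. The curves meet at u = 0, 1, 4.
On [0, 1], y = 2*u**3 - 9*u**2 + 13*u + 3 is on top; that piece has area ∫[0,1] (2*u**3 - 10*u**2 + 8*u) du = 7/6.
On [1, 4], y = u**2 + 5*u + 3 is on top; that piece has area ∫[1,4] (-(2*u**3 - 10*u**2 + 8*u)) du = 45/2.
Total enclosed area = 7/6 + 45/2 = 71/3.

71/3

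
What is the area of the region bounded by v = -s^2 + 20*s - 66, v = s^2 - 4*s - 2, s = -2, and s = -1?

On [-2, -1], (-s^2 + 20*s - 66) - (s^2 - 4*s - 2) = -2*s^2 + 24*s - 64 is ≤ 0 throughout, so the area is a single integral of |-2*s^2 + 24*s - 64|.
∫[-2,-1] (-2*s^2 + 24*s - 64) ds = -314/3; the area of that piece is 314/3.

314/3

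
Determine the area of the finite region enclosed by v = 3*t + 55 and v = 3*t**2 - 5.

729/2

Set the curves equal: 3*t + 55 = 3*t**2 - 5, so -3*t**2 + 3*t + 60 = 0, which factors as -3*(t - 5)*(t + 4) = 0. The curves meet at t = -4, 5.
On [-4, 5], v = 3*t + 55 is on top; that piece has area ∫[-4,5] (-3*t**2 + 3*t + 60) dt = 729/2.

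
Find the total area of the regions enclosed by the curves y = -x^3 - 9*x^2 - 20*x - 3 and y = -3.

131/4

Set the curves equal: -x^3 - 9*x^2 - 20*x - 3 = -3, so -x^3 - 9*x^2 - 20*x = 0, which factors as -x*(x + 4)*(x + 5) = 0. The curves meet at x = -5, -4, 0.
On [-5, -4], y = -3 is on top; that piece has area ∫[-5,-4] (-(-x^3 - 9*x^2 - 20*x)) dx = 3/4.
On [-4, 0], y = -x^3 - 9*x^2 - 20*x - 3 is on top; that piece has area ∫[-4,0] (-x^3 - 9*x^2 - 20*x) dx = 32.
Total enclosed area = 3/4 + 32 = 131/4.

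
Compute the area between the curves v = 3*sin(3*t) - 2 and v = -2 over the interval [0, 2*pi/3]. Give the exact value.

4

The difference (3*sin(3*t) - 2) - (-2) = 3*sin(3*t) changes sign at t = pi/3 inside [0, 2*pi/3], so split the integral there.
∫[0,pi/3] (3*sin(3*t)) dt = 2.
∫[pi/3,2*pi/3] (3*sin(3*t)) dt = -2; the area of that piece is 2.
Total area = 2 + 2 = 4.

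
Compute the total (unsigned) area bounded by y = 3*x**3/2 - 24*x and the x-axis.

The curve meets the x-axis where 3*x**3/2 - 24*x = 0, i.e. 3*x*(x - 4)*(x + 4)/2 = 0, at x = -4, 0, 4.
On [-4, 0] the curve lies above the axis; ∫[-4,0] (3*x**3/2 - 24*x) dx = 96, giving area 96.
On [0, 4] the curve lies below the axis; ∫[0,4] (3*x**3/2 - 24*x) dx = -96, giving area 96.
Total area = 96 + 96 = 192.

192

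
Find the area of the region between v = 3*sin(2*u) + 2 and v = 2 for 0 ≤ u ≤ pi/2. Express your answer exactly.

3

On [0, pi/2], (3*sin(2*u) + 2) - (2) = 3*sin(2*u) is ≥ 0 throughout, so the area is a single integral of |3*sin(2*u)|.
∫[0,pi/2] (3*sin(2*u)) du = 3.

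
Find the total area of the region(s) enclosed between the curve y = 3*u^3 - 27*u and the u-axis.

243/2

The curve meets the u-axis where 3*u^3 - 27*u = 0, i.e. 3*u*(u - 3)*(u + 3) = 0, at u = -3, 0, 3.
On [-3, 0] the curve lies above the axis; ∫[-3,0] (3*u^3 - 27*u) du = 243/4, giving area 243/4.
On [0, 3] the curve lies below the axis; ∫[0,3] (3*u^3 - 27*u) du = -243/4, giving area 243/4.
Total area = 243/4 + 243/4 = 243/2.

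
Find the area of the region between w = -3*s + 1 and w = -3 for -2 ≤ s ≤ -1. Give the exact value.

On [-2, -1], (-3*s + 1) - (-3) = -3*s + 4 is ≥ 0 throughout, so the area is a single integral of |-3*s + 4|.
∫[-2,-1] (-3*s + 4) ds = 17/2.

17/2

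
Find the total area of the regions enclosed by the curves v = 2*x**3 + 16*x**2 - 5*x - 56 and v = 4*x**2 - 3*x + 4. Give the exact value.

407/2

Set the curves equal: 2*x**3 + 16*x**2 - 5*x - 56 = 4*x**2 - 3*x + 4, so 2*x**3 + 12*x**2 - 2*x - 60 = 0, which factors as 2*(x - 2)*(x + 3)*(x + 5) = 0. The curves meet at x = -5, -3, 2.
On [-5, -3], v = 2*x**3 + 16*x**2 - 5*x - 56 is on top; that piece has area ∫[-5,-3] (2*x**3 + 12*x**2 - 2*x - 60) dx = 16.
On [-3, 2], v = 4*x**2 - 3*x + 4 is on top; that piece has area ∫[-3,2] (-(2*x**3 + 12*x**2 - 2*x - 60)) dx = 375/2.
Total enclosed area = 16 + 375/2 = 407/2.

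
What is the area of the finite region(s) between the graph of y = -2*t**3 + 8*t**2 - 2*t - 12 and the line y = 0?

71/3

The curve meets the t-axis where -2*t**3 + 8*t**2 - 2*t - 12 = 0, i.e. -2*(t - 3)*(t - 2)*(t + 1) = 0, at t = -1, 2, 3.
On [-1, 2] the curve lies below the axis; ∫[-1,2] (-2*t**3 + 8*t**2 - 2*t - 12) dt = -45/2, giving area 45/2.
On [2, 3] the curve lies above the axis; ∫[2,3] (-2*t**3 + 8*t**2 - 2*t - 12) dt = 7/6, giving area 7/6.
Total area = 45/2 + 7/6 = 71/3.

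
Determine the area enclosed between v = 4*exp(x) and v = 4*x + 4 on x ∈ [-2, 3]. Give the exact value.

-30 - 4*exp(-2) + 4*exp(3)

On [-2, 3], (4*exp(x)) - (4*x + 4) = -4*x + 4*exp(x) - 4 is ≥ 0 throughout, so the area is a single integral of |-4*x + 4*exp(x) - 4|.
∫[-2,3] (-4*x + 4*exp(x) - 4) dx = -30 - 4*exp(-2) + 4*exp(3).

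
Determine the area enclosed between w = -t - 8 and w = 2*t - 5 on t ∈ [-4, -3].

15/2

On [-4, -3], (-t - 8) - (2*t - 5) = -3*t - 3 is ≥ 0 throughout, so the area is a single integral of |-3*t - 3|.
∫[-4,-3] (-3*t - 3) dt = 15/2.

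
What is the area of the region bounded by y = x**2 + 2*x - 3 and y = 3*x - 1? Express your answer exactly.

Set the curves equal: x**2 + 2*x - 3 = 3*x - 1, so x**2 - x - 2 = 0, which factors as (x - 2)*(x + 1) = 0. The curves meet at x = -1, 2.
On [-1, 2], y = 3*x - 1 is on top; that piece has area ∫[-1,2] (-(x**2 - x - 2)) dx = 9/2.

9/2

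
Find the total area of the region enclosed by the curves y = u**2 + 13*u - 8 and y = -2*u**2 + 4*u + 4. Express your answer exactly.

Set the curves equal: u**2 + 13*u - 8 = -2*u**2 + 4*u + 4, so 3*u**2 + 9*u - 12 = 0, which factors as 3*(u - 1)*(u + 4) = 0. The curves meet at u = -4, 1.
On [-4, 1], y = -2*u**2 + 4*u + 4 is on top; that piece has area ∫[-4,1] (-(3*u**2 + 9*u - 12)) du = 125/2.

125/2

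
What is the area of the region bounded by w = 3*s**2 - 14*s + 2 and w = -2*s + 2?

32

Set the curves equal: 3*s**2 - 14*s + 2 = -2*s + 2, so 3*s**2 - 12*s = 0, which factors as 3*s*(s - 4) = 0. The curves meet at s = 0, 4.
On [0, 4], w = -2*s + 2 is on top; that piece has area ∫[0,4] (-(3*s**2 - 12*s)) ds = 32.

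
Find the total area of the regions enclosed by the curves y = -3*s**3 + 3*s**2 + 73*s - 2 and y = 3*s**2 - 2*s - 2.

1875/2

Set the curves equal: -3*s**3 + 3*s**2 + 73*s - 2 = 3*s**2 - 2*s - 2, so -3*s**3 + 75*s = 0, which factors as -3*s*(s - 5)*(s + 5) = 0. The curves meet at s = -5, 0, 5.
On [-5, 0], y = 3*s**2 - 2*s - 2 is on top; that piece has area ∫[-5,0] (-(-3*s**3 + 75*s)) ds = 1875/4.
On [0, 5], y = -3*s**3 + 3*s**2 + 73*s - 2 is on top; that piece has area ∫[0,5] (-3*s**3 + 75*s) ds = 1875/4.
Total enclosed area = 1875/4 + 1875/4 = 1875/2.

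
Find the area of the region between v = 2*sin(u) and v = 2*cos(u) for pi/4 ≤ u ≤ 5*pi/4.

On [pi/4, 5*pi/4], (2*sin(u)) - (2*cos(u)) = 2*sin(u) - 2*cos(u) is ≥ 0 throughout, so the area is a single integral of |2*sin(u) - 2*cos(u)|.
∫[pi/4,5*pi/4] (2*sin(u) - 2*cos(u)) du = 4*sqrt(2).

4*sqrt(2)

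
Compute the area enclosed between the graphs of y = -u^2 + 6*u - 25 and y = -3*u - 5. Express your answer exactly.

Set the curves equal: -u^2 + 6*u - 25 = -3*u - 5, so -u^2 + 9*u - 20 = 0, which factors as -(u - 5)*(u - 4) = 0. The curves meet at u = 4, 5.
On [4, 5], y = -u^2 + 6*u - 25 is on top; that piece has area ∫[4,5] (-u^2 + 9*u - 20) du = 1/6.

1/6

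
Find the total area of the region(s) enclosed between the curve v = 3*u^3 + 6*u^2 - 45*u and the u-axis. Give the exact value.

The curve meets the u-axis where 3*u^3 + 6*u^2 - 45*u = 0, i.e. 3*u*(u - 3)*(u + 5) = 0, at u = -5, 0, 3.
On [-5, 0] the curve lies above the axis; ∫[-5,0] (3*u^3 + 6*u^2 - 45*u) du = 1375/4, giving area 1375/4.
On [0, 3] the curve lies below the axis; ∫[0,3] (3*u^3 + 6*u^2 - 45*u) du = -351/4, giving area 351/4.
Total area = 1375/4 + 351/4 = 863/2.

863/2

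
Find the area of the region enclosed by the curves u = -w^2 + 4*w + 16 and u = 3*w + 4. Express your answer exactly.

343/6

Both boundary curves give u as a function of w, so integrate with respect to w. Setting them equal: -w^2 + w + 12 = 0, i.e. -(w - 4)*(w + 3) = 0, so they meet at w = -3, 4.
For w in [-3, 4], u = -w^2 + 4*w + 16 is on the right; area = ∫[-3,4] (-w^2 + w + 12) dw = 343/6.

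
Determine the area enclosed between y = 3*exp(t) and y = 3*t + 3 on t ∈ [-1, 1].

On [-1, 1], (3*exp(t)) - (3*t + 3) = -3*t + 3*exp(t) - 3 is ≥ 0 throughout, so the area is a single integral of |-3*t + 3*exp(t) - 3|.
∫[-1,1] (-3*t + 3*exp(t) - 3) dt = -6 - 3*exp(-1) + 3*exp(1).

-6 - 3*exp(-1) + 3*exp(1)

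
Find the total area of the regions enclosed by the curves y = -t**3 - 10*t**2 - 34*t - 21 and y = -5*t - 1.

71/6

Set the curves equal: -t**3 - 10*t**2 - 34*t - 21 = -5*t - 1, so -t**3 - 10*t**2 - 29*t - 20 = 0, which factors as -(t + 1)*(t + 4)*(t + 5) = 0. The curves meet at t = -5, -4, -1.
On [-5, -4], y = -5*t - 1 is on top; that piece has area ∫[-5,-4] (-(-t**3 - 10*t**2 - 29*t - 20)) dt = 7/12.
On [-4, -1], y = -t**3 - 10*t**2 - 34*t - 21 is on top; that piece has area ∫[-4,-1] (-t**3 - 10*t**2 - 29*t - 20) dt = 45/4.
Total enclosed area = 7/12 + 45/4 = 71/6.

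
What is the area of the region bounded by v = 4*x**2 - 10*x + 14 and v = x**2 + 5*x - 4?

Set the curves equal: 4*x**2 - 10*x + 14 = x**2 + 5*x - 4, so 3*x**2 - 15*x + 18 = 0, which factors as 3*(x - 3)*(x - 2) = 0. The curves meet at x = 2, 3.
On [2, 3], v = x**2 + 5*x - 4 is on top; that piece has area ∫[2,3] (-(3*x**2 - 15*x + 18)) dx = 1/2.

1/2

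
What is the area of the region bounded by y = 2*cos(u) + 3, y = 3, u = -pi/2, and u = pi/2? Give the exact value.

4

On [-pi/2, pi/2], (2*cos(u) + 3) - (3) = 2*cos(u) is ≥ 0 throughout, so the area is a single integral of |2*cos(u)|.
∫[-pi/2,pi/2] (2*cos(u)) du = 4.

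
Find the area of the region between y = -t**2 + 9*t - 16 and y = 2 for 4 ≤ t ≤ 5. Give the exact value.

13/6

On [4, 5], (-t**2 + 9*t - 16) - (2) = -t**2 + 9*t - 18 is ≥ 0 throughout, so the area is a single integral of |-t**2 + 9*t - 18|.
∫[4,5] (-t**2 + 9*t - 18) dt = 13/6.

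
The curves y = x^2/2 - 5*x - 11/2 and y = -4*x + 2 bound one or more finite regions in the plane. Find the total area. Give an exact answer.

128/3

Set the curves equal: x^2/2 - 5*x - 11/2 = -4*x + 2, so x^2/2 - x - 15/2 = 0, which factors as (x - 5)*(x + 3)/2 = 0. The curves meet at x = -3, 5.
On [-3, 5], y = -4*x + 2 is on top; that piece has area ∫[-3,5] (-(x^2/2 - x - 15/2)) dx = 128/3.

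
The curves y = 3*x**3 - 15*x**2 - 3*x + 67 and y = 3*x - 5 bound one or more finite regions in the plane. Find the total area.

Set the curves equal: 3*x**3 - 15*x**2 - 3*x + 67 = 3*x - 5, so 3*x**3 - 15*x**2 - 6*x + 72 = 0, which factors as 3*(x - 4)*(x - 3)*(x + 2) = 0. The curves meet at x = -2, 3, 4.
On [-2, 3], y = 3*x**3 - 15*x**2 - 3*x + 67 is on top; that piece has area ∫[-2,3] (3*x**3 - 15*x**2 - 6*x + 72) dx = 875/4.
On [3, 4], y = 3*x - 5 is on top; that piece has area ∫[3,4] (-(3*x**3 - 15*x**2 - 6*x + 72)) dx = 11/4.
Total enclosed area = 875/4 + 11/4 = 443/2.

443/2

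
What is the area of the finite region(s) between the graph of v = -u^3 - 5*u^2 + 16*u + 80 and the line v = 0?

5137/12

The curve meets the u-axis where -u^3 - 5*u^2 + 16*u + 80 = 0, i.e. -(u - 4)*(u + 4)*(u + 5) = 0, at u = -5, -4, 4.
On [-5, -4] the curve lies below the axis; ∫[-5,-4] (-u^3 - 5*u^2 + 16*u + 80) du = -17/12, giving area 17/12.
On [-4, 4] the curve lies above the axis; ∫[-4,4] (-u^3 - 5*u^2 + 16*u + 80) du = 1280/3, giving area 1280/3.
Total area = 17/12 + 1280/3 = 5137/12.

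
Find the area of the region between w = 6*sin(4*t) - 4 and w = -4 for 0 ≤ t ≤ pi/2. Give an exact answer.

6

The difference (6*sin(4*t) - 4) - (-4) = 6*sin(4*t) changes sign at t = pi/4 inside [0, pi/2], so split the integral there.
∫[0,pi/4] (6*sin(4*t)) dt = 3.
∫[pi/4,pi/2] (6*sin(4*t)) dt = -3; the area of that piece is 3.
Total area = 3 + 3 = 6.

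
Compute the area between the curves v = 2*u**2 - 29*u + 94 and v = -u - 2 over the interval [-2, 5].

On [-2, 5], (2*u**2 - 29*u + 94) - (-u - 2) = 2*u**2 - 28*u + 96 is ≥ 0 throughout, so the area is a single integral of |2*u**2 - 28*u + 96|.
∫[-2,5] (2*u**2 - 28*u + 96) du = 1400/3.

1400/3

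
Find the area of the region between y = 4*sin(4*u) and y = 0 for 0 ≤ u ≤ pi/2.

4

The difference (4*sin(4*u)) - (0) = 4*sin(4*u) changes sign at u = pi/4 inside [0, pi/2], so split the integral there.
∫[0,pi/4] (4*sin(4*u)) du = 2.
∫[pi/4,pi/2] (4*sin(4*u)) du = -2; the area of that piece is 2.
Total area = 2 + 2 = 4.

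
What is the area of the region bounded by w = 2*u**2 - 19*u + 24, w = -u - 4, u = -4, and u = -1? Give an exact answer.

On [-4, -1], (2*u**2 - 19*u + 24) - (-u - 4) = 2*u**2 - 18*u + 28 is ≥ 0 throughout, so the area is a single integral of |2*u**2 - 18*u + 28|.
∫[-4,-1] (2*u**2 - 18*u + 28) du = 261.

261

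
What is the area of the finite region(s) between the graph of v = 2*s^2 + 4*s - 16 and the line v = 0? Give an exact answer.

72

The curve meets the s-axis where 2*s^2 + 4*s - 16 = 0, i.e. 2*(s - 2)*(s + 4) = 0, at s = -4, 2.
On [-4, 2] the curve lies below the axis; ∫[-4,2] (2*s^2 + 4*s - 16) ds = -72, giving area 72.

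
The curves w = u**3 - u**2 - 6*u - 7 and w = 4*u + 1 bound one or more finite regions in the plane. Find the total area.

443/6

Set the curves equal: u**3 - u**2 - 6*u - 7 = 4*u + 1, so u**3 - u**2 - 10*u - 8 = 0, which factors as (u - 4)*(u + 1)*(u + 2) = 0. The curves meet at u = -2, -1, 4.
On [-2, -1], w = u**3 - u**2 - 6*u - 7 is on top; that piece has area ∫[-2,-1] (u**3 - u**2 - 10*u - 8) du = 11/12.
On [-1, 4], w = 4*u + 1 is on top; that piece has area ∫[-1,4] (-(u**3 - u**2 - 10*u - 8)) du = 875/12.
Total enclosed area = 11/12 + 875/12 = 443/6.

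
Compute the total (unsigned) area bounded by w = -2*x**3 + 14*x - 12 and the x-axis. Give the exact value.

The curve meets the x-axis where -2*x**3 + 14*x - 12 = 0, i.e. -2*(x - 2)*(x - 1)*(x + 3) = 0, at x = -3, 1, 2.
On [-3, 1] the curve lies below the axis; ∫[-3,1] (-2*x**3 + 14*x - 12) dx = -64, giving area 64.
On [1, 2] the curve lies above the axis; ∫[1,2] (-2*x**3 + 14*x - 12) dx = 3/2, giving area 3/2.
Total area = 64 + 3/2 = 131/2.

131/2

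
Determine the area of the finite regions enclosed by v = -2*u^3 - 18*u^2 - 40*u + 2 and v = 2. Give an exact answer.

Set the curves equal: -2*u^3 - 18*u^2 - 40*u + 2 = 2, so -2*u^3 - 18*u^2 - 40*u = 0, which factors as -2*u*(u + 4)*(u + 5) = 0. The curves meet at u = -5, -4, 0.
On [-5, -4], v = 2 is on top; that piece has area ∫[-5,-4] (-(-2*u^3 - 18*u^2 - 40*u)) du = 3/2.
On [-4, 0], v = -2*u^3 - 18*u^2 - 40*u + 2 is on top; that piece has area ∫[-4,0] (-2*u^3 - 18*u^2 - 40*u) du = 64.
Total enclosed area = 3/2 + 64 = 131/2.

131/2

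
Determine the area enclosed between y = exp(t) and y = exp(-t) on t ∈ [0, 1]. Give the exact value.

On [0, 1], (exp(t)) - (exp(-t)) = exp(t) - exp(-t) is ≥ 0 throughout, so the area is a single integral of |exp(t) - exp(-t)|.
∫[0,1] (exp(t) - exp(-t)) dt = -2 + exp(-1) + exp(1).

-2 + exp(-1) + exp(1)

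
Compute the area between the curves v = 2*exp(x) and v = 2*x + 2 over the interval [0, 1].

-5 + 2*exp(1)

On [0, 1], (2*exp(x)) - (2*x + 2) = -2*x + 2*exp(x) - 2 is ≥ 0 throughout, so the area is a single integral of |-2*x + 2*exp(x) - 2|.
∫[0,1] (-2*x + 2*exp(x) - 2) dx = -5 + 2*exp(1).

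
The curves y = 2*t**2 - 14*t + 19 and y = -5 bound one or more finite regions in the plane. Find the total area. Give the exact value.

Set the curves equal: 2*t**2 - 14*t + 19 = -5, so 2*t**2 - 14*t + 24 = 0, which factors as 2*(t - 4)*(t - 3) = 0. The curves meet at t = 3, 4.
On [3, 4], y = -5 is on top; that piece has area ∫[3,4] (-(2*t**2 - 14*t + 24)) dt = 1/3.

1/3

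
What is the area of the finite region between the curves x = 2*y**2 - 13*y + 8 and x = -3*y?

9

Both boundary curves give x as a function of y, so integrate with respect to y. Setting them equal: 2*y**2 - 10*y + 8 = 0, i.e. 2*(y - 4)*(y - 1) = 0, so they meet at y = 1, 4.
For y in [1, 4], x = 2*y**2 - 13*y + 8 is on the left; area = ∫[1,4] (-(2*y**2 - 10*y + 8)) dy = 9.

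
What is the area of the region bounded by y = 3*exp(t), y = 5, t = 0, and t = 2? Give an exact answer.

The difference (3*exp(t)) - (5) = 3*exp(t) - 5 changes sign at t = log(5/3) inside [0, 2], so split the integral there.
∫[0,log(5/3)] (3*exp(t) - 5) dt = log(243/3125) + 2; the area of that piece is -2 + log(3125/243).
∫[log(5/3),2] (3*exp(t) - 5) dt = -15 - 5*log(3) + 5*log(5) + 3*exp(2).
Total area = (-2 + log(3125/243)) + (-15 - 5*log(3) + 5*log(5) + 3*exp(2)) = -17 - 10*log(3) + 10*log(5) + 3*exp(2).

-17 - 10*log(3) + 10*log(5) + 3*exp(2)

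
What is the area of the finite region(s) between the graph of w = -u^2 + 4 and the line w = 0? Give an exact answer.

The curve meets the u-axis where -u^2 + 4 = 0, i.e. -(u - 2)*(u + 2) = 0, at u = -2, 2.
On [-2, 2] the curve lies above the axis; ∫[-2,2] (-u^2 + 4) du = 32/3, giving area 32/3.

32/3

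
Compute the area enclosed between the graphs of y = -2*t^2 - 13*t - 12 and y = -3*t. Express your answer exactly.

1/3

Set the curves equal: -2*t^2 - 13*t - 12 = -3*t, so -2*t^2 - 10*t - 12 = 0, which factors as -2*(t + 2)*(t + 3) = 0. The curves meet at t = -3, -2.
On [-3, -2], y = -2*t^2 - 13*t - 12 is on top; that piece has area ∫[-3,-2] (-2*t^2 - 10*t - 12) dt = 1/3.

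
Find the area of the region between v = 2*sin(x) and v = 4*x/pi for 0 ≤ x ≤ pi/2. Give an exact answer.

On [0, pi/2], (2*sin(x)) - (4*x/pi) = -4*x/pi + 2*sin(x) is ≥ 0 throughout, so the area is a single integral of |-4*x/pi + 2*sin(x)|.
∫[0,pi/2] (-4*x/pi + 2*sin(x)) dx = 2 - pi/2.

2 - pi/2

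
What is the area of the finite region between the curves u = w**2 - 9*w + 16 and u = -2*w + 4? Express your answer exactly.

1/6

Both boundary curves give u as a function of w, so integrate with respect to w. Setting them equal: w**2 - 7*w + 12 = 0, i.e. (w - 4)*(w - 3) = 0, so they meet at w = 3, 4.
For w in [3, 4], u = w**2 - 9*w + 16 is on the left; area = ∫[3,4] (-(w**2 - 7*w + 12)) dw = 1/6.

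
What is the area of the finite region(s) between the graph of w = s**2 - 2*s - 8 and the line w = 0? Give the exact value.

36

The curve meets the s-axis where s**2 - 2*s - 8 = 0, i.e. (s - 4)*(s + 2) = 0, at s = -2, 4.
On [-2, 4] the curve lies below the axis; ∫[-2,4] (s**2 - 2*s - 8) ds = -36, giving area 36.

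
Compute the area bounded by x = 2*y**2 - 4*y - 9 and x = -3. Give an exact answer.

Both boundary curves give x as a function of y, so integrate with respect to y. Setting them equal: 2*y**2 - 4*y - 6 = 0, i.e. 2*(y - 3)*(y + 1) = 0, so they meet at y = -1, 3.
For y in [-1, 3], x = 2*y**2 - 4*y - 9 is on the left; area = ∫[-1,3] (-(2*y**2 - 4*y - 6)) dy = 64/3.

64/3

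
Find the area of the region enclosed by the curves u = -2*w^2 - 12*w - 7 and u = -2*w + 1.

Both boundary curves give u as a function of w, so integrate with respect to w. Setting them equal: -2*w^2 - 10*w - 8 = 0, i.e. -2*(w + 1)*(w + 4) = 0, so they meet at w = -4, -1.
For w in [-4, -1], u = -2*w^2 - 12*w - 7 is on the right; area = ∫[-4,-1] (-2*w^2 - 10*w - 8) dw = 9.

9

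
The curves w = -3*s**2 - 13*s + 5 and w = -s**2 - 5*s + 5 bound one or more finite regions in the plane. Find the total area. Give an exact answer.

64/3

Set the curves equal: -3*s**2 - 13*s + 5 = -s**2 - 5*s + 5, so -2*s**2 - 8*s = 0, which factors as -2*s*(s + 4) = 0. The curves meet at s = -4, 0.
On [-4, 0], w = -3*s**2 - 13*s + 5 is on top; that piece has area ∫[-4,0] (-2*s**2 - 8*s) ds = 64/3.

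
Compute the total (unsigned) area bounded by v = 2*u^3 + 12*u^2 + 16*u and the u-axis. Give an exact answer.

The curve meets the u-axis where 2*u^3 + 12*u^2 + 16*u = 0, i.e. 2*u*(u + 2)*(u + 4) = 0, at u = -4, -2, 0.
On [-4, -2] the curve lies above the axis; ∫[-4,-2] (2*u^3 + 12*u^2 + 16*u) du = 8, giving area 8.
On [-2, 0] the curve lies below the axis; ∫[-2,0] (2*u^3 + 12*u^2 + 16*u) du = -8, giving area 8.
Total area = 8 + 8 = 16.

16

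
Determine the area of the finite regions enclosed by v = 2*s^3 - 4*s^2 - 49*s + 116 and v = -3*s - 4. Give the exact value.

Set the curves equal: 2*s^3 - 4*s^2 - 49*s + 116 = -3*s - 4, so 2*s^3 - 4*s^2 - 46*s + 120 = 0, which factors as 2*(s - 4)*(s - 3)*(s + 5) = 0. The curves meet at s = -5, 3, 4.
On [-5, 3], v = 2*s^3 - 4*s^2 - 49*s + 116 is on top; that piece has area ∫[-5,3] (2*s^3 - 4*s^2 - 46*s + 120) ds = 2560/3.
On [3, 4], v = -3*s - 4 is on top; that piece has area ∫[3,4] (-(2*s^3 - 4*s^2 - 46*s + 120)) ds = 17/6.
Total enclosed area = 2560/3 + 17/6 = 5137/6.

5137/6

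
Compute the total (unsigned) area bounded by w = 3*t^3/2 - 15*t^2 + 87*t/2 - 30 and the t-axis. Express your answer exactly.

The curve meets the t-axis where 3*t^3/2 - 15*t^2 + 87*t/2 - 30 = 0, i.e. 3*(t - 5)*(t - 4)*(t - 1)/2 = 0, at t = 1, 4, 5.
On [1, 4] the curve lies above the axis; ∫[1,4] (3*t^3/2 - 15*t^2 + 87*t/2 - 30) dt = 135/8, giving area 135/8.
On [4, 5] the curve lies below the axis; ∫[4,5] (3*t^3/2 - 15*t^2 + 87*t/2 - 30) dt = -7/8, giving area 7/8.
Total area = 135/8 + 7/8 = 71/4.

71/4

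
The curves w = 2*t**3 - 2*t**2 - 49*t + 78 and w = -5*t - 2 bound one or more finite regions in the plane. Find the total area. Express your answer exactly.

Set the curves equal: 2*t**3 - 2*t**2 - 49*t + 78 = -5*t - 2, so 2*t**3 - 2*t**2 - 44*t + 80 = 0, which factors as 2*(t - 4)*(t - 2)*(t + 5) = 0. The curves meet at t = -5, 2, 4.
On [-5, 2], w = 2*t**3 - 2*t**2 - 49*t + 78 is on top; that piece has area ∫[-5,2] (2*t**3 - 2*t**2 - 44*t + 80) dt = 3773/6.
On [2, 4], w = -5*t - 2 is on top; that piece has area ∫[2,4] (-(2*t**3 - 2*t**2 - 44*t + 80)) dt = 64/3.
Total enclosed area = 3773/6 + 64/3 = 3901/6.

3901/6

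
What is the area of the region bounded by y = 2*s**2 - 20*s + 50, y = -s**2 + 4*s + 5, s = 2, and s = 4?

6

The difference (2*s**2 - 20*s + 50) - (-s**2 + 4*s + 5) = 3*s**2 - 24*s + 45 changes sign at s = 3 inside [2, 4], so split the integral there.
∫[2,3] (3*s**2 - 24*s + 45) ds = 4.
∫[3,4] (3*s**2 - 24*s + 45) ds = -2; the area of that piece is 2.
Total area = 4 + 2 = 6.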